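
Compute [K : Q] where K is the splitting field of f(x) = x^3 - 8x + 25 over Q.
[K : Q] = 6

By the rational root test, any rational root of the monic integer polynomial f(x) = x^3 - 8x + 25 must be an integer dividing the constant term 25, i.e. one of ±{1, 5, 25}. Evaluating: f(1) = 18, f(-1) = 32, f(5) = 110, f(-5) = -60, f(25) = 15450, f(-25) = -15400; none is 0, so f has no rational root and is therefore irreducible over Q (a cubic with no linear factor over a field is irreducible). For an irreducible cubic, the Galois group is A_3 or S_3 according as the discriminant disc(f) = -4a^3 - 27b^2 = -4·(-8)^3 - 27·(25)^2 = -14827 is or is not a square in Q. Here disc(f) = -14827 is not a perfect square in Q, so the Galois group of f over Q is not contained in A_3 and must be all of S_3. The splitting field has degree |S_3| = 6 over Q, so [K : Q] = 6.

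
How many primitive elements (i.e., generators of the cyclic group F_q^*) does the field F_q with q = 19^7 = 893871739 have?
There are φ(893871738) = 297528000 primitive elements

F_q^* is cyclic of order q - 1 = 893871738. A cyclic group of order m has exactly φ(m) generators. Here m = 893871738 = 2 · 3^2 · 701 · 70841, so the number of primitive elements is φ(893871738) = 297528000.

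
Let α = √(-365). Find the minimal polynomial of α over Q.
m_α(x) = x^2 + 365

α satisfies α^2 + 365 = 0, so x^2 + 365 annihilates α. Since d = -365 is squarefree and ≠ 1, it is not a perfect square in Q, so x^2 + 365 has no rational root and is therefore irreducible over Q (a degree-2 polynomial over a field is irreducible iff it has no root). Hence m_α(x) = x^2 + 365.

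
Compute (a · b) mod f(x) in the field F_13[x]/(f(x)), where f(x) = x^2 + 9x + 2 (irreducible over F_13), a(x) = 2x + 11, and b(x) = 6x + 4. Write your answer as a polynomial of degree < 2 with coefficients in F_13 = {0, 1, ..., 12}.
a · b ≡ 5x + 7 (mod f(x))

Multiply in F_13[x]: a(x)·b(x) = (2x + 11)·(6x + 4) = 12x^2 + 9x + 5. This has degree ≥ 2, so divide by f(x) over F_13: 12x^2 + 9x + 5 = (12)·(x^2 + 9x + 2) + (5x + 7). Hence a·b ≡ 5x + 7 (mod f). (F_13[x]/(f) is a field with 13^2 = 169 elements since f is irreducible of degree 2.)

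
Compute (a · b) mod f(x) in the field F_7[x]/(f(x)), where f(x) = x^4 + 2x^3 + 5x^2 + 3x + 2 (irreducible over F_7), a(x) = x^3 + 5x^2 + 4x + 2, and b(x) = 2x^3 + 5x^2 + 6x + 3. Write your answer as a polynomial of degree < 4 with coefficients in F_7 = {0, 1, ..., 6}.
a · b ≡ 3x^3 + 5x^2 + 2x + 6 (mod f(x))

Multiply in F_7[x]: a(x)·b(x) = (x^3 + 5x^2 + 4x + 2)·(2x^3 + 5x^2 + 6x + 3) = 2x^6 + x^5 + 4x^4 + x^3 + 3x + 6. This has degree ≥ 4, so divide by f(x) over F_7: 2x^6 + x^5 + 4x^4 + x^3 + 3x + 6 = (2x^2 + 4x)·(x^4 + 2x^3 + 5x^2 + 3x + 2) + (3x^3 + 5x^2 + 2x + 6). Hence a·b ≡ 3x^3 + 5x^2 + 2x + 6 (mod f). (F_7[x]/(f) is a field with 7^4 = 2401 elements since f is irreducible of degree 4.)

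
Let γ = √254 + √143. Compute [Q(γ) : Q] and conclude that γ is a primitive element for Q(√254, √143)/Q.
[Q(γ) : Q] = 4 (equivalently, Q(γ) = Q(√254, √143))

Obviously Q(γ) ⊆ Q(√254, √143), and [Q(√254, √143):Q] = 4 (since 254, 143 are distinct squarefree integers > 1 with 36322 not a perfect square). To show equality we compute the minimal polynomial of γ. From γ = √254 + √143: γ^2 = 254 + 2√(36322) + 143 = 397 + 2√(36322), so γ^2 - 397 = 2√(36322); squaring, (γ^2 - 397)^2 = 4·36322, i.e. γ^4 - 794γ^2 + 157609 - 145288 = 0, i.e. γ^4 - 794γ^2 + 12321 = 0. So γ is a root of x^4 - 794x^2 + 12321. This polynomial is irreducible over Q: it has no rational root (each ±√254 ± √143 is irrational), and any factorization into two quadratics over Q would force √(36322) ∈ Q (pairing opposite roots) or √254, √143 ∈ Q (other pairings), all impossible. Hence [Q(γ):Q] = 4 = [Q(√254, √143):Q], so Q(γ) = Q(√254, √143).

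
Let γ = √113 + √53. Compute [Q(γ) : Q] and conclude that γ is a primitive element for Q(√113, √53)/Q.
[Q(γ) : Q] = 4 (equivalently, Q(γ) = Q(√113, √53))

Obviously Q(γ) ⊆ Q(√113, √53), and [Q(√113, √53):Q] = 4 (since 113, 53 are distinct squarefree integers > 1 with 5989 not a perfect square). To show equality we compute the minimal polynomial of γ. From γ = √113 + √53: γ^2 = 113 + 2√(5989) + 53 = 166 + 2√(5989), so γ^2 - 166 = 2√(5989); squaring, (γ^2 - 166)^2 = 4·5989, i.e. γ^4 - 332γ^2 + 27556 - 23956 = 0, i.e. γ^4 - 332γ^2 + 3600 = 0. So γ is a root of x^4 - 332x^2 + 3600. This polynomial is irreducible over Q: it has no rational root (each ±√113 ± √53 is irrational), and any factorization into two quadratics over Q would force √(5989) ∈ Q (pairing opposite roots) or √113, √53 ∈ Q (other pairings), all impossible. Hence [Q(γ):Q] = 4 = [Q(√113, √53):Q], so Q(γ) = Q(√113, √53).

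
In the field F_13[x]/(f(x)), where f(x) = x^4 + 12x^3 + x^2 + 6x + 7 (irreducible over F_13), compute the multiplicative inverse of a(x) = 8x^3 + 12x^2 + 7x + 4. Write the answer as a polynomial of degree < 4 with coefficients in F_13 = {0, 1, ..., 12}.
a(x)^(-1) ≡ 11x^3 + 12x + 1 (mod f(x))

Since f is irreducible over F_13, F_13[x]/(f) is a field and a(x) ≠ 0 has an inverse. Apply the extended Euclidean algorithm to f(x) and a(x) in F_13[x]: f(x) = (5x + 7)·a(x) + (12x^2 + 2x + 5);  a(x) = (5x + 11)·(12x^2 + 2x + 5) + (12x + 1);  (12x^2 + 2x + 5) = (x + 12)·(12x + 1) + (6). The last nonzero remainder is the constant 6 = gcd(f, a) in F_13. Back-substituting through the division chain expresses 6 = s(x)·a(x) + t(x)·f(x) with s(x) ≡ x^3 + 7x + 6 (mod f), so (x^3 + 7x + 6)·a(x) ≡ 6 (mod f). Multiplying by 6^(-1) ≡ 11 in F_13 gives a(x)^(-1) ≡ 11·(x^3 + 7x + 6) ≡ 11x^3 + 12x + 1 (mod f). Check: (8x^3 + 12x^2 + 7x + 4)·(11x^3 + 12x + 1) = 10x^6 + 2x^5 + 4x^4 + x^3 + 5x^2 + 3x + 4 ≡ 1 (mod x^4 + 12x^3 + x^2 + 6x + 7).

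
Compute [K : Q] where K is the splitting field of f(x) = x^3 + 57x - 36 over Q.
[K : Q] = 6

By the rational root test, any rational root of the monic integer polynomial f(x) = x^3 + 57x - 36 must be an integer dividing the constant term -36, i.e. one of ±{1, 2, 3, 4, 6, 9, 12, 18, 36}. Evaluating: f(1) = 22, f(-1) = -94, f(2) = 86, f(-2) = -158, f(3) = 162, f(-3) = -234, f(4) = 256, f(-4) = -328, f(6) = 522, f(-6) = -594, f(9) = 1206, f(-9) = -1278, f(12) = 2376, f(-12) = -2448, f(18) = 6822, f(-18) = -6894, f(36) = 48672, f(-36) = -48744; none is 0, so f has no rational root and is therefore irreducible over Q (a cubic with no linear factor over a field is irreducible). For an irreducible cubic, the Galois group is A_3 or S_3 according as the discriminant disc(f) = -4a^3 - 27b^2 = -4·(57)^3 - 27·(-36)^2 = -775764 is or is not a square in Q. Here disc(f) = -775764 is not a perfect square in Q, so the Galois group of f over Q is not contained in A_3 and must be all of S_3. The splitting field has degree |S_3| = 6 over Q, so [K : Q] = 6.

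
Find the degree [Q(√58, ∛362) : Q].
[Q(√58, ∛362) : Q] = 6

Let L = Q(√58, ∛362). Since Q(√58) ⊂ L and [Q(√58):Q] = 2, the tower law gives 2 | [L:Q]. Likewise Q(∛362) ⊂ L with [Q(∛362):Q] = 3 (because 362 is not a perfect cube), so 3 | [L:Q]. As gcd(2,3) = 1, [L:Q] is divisible by 6. Conversely L is generated over Q by √58 and ∛362, so [L:Q] ≤ 2·3 = 6. Therefore [Q(√58, ∛362) : Q] = 6.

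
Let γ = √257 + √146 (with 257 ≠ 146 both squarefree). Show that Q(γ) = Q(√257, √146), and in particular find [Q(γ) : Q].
[Q(γ) : Q] = 4 (equivalently, Q(γ) = Q(√257, √146))

Obviously Q(γ) ⊆ Q(√257, √146), and [Q(√257, √146):Q] = 4 (since 257, 146 are distinct squarefree integers > 1 with 37522 not a perfect square). To show equality we compute the minimal polynomial of γ. From γ = √257 + √146: γ^2 = 257 + 2√(37522) + 146 = 403 + 2√(37522), so γ^2 - 403 = 2√(37522); squaring, (γ^2 - 403)^2 = 4·37522, i.e. γ^4 - 806γ^2 + 162409 - 150088 = 0, i.e. γ^4 - 806γ^2 + 12321 = 0. So γ is a root of x^4 - 806x^2 + 12321. This polynomial is irreducible over Q: it has no rational root (each ±√257 ± √146 is irrational), and any factorization into two quadratics over Q would force √(37522) ∈ Q (pairing opposite roots) or √257, √146 ∈ Q (other pairings), all impossible. Hence [Q(γ):Q] = 4 = [Q(√257, √146):Q], so Q(γ) = Q(√257, √146).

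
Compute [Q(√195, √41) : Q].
[Q(√195, √41) : Q] = 4

[Q(√195):Q] = 2 (min poly x^2 - 195, irreducible since 195 is squarefree > 1). For the top step, suppose √41 ∈ Q(√195), say √41 = c + d√195 with c, d ∈ Q. Squaring: 41 = c^2 + 195d^2 + 2cd√195. Since √195 ∉ Q this forces 2cd = 0. If d = 0 then √41 = c ∈ Q, contradicting 41 squarefree > 1. If c = 0 then 41 = 195d^2, so 195·41 = (195d)^2 is a perfect square in Q — but 195·41 = 7995 is not a perfect square (since 195 and 41 are distinct squarefree integers). Contradiction. Hence √41 ∉ Q(√195), so x^2 - 41 stays irreducible over Q(√195) and [Q(√195, √41) : Q(√195)] = 2. By the tower law, [Q(√195, √41) : Q] = 2 · 2 = 4.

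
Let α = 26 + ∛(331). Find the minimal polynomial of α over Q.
m_α(x) = x^3 - 78x^2 + 2028x - 17907

Set β = α - 26 = ∛(331), so β^3 = 331. Then (α - 26)^3 - 331 = 0, i.e. α is a root of g(x) = (x - 26)^3 - 331 = x^3 - 78x^2 + 2028x - 17907. Since g(x) = h(x - 26) where h(x) = x^3 - 331, and h is irreducible over Q (because 331 is not a perfect cube, so h has no rational root, and a monic cubic with no rational root is irreducible), g is also irreducible (irreducibility is preserved under the substitution x → x - 26). Hence m_α(x) = x^3 - 78x^2 + 2028x - 17907.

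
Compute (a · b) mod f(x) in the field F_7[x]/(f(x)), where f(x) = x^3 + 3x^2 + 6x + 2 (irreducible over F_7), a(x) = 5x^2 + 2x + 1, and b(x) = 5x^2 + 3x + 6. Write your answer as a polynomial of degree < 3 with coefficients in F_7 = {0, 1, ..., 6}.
a · b ≡ 6x^2 + 6x + 1 (mod f(x))

Multiply in F_7[x]: a(x)·b(x) = (5x^2 + 2x + 1)·(5x^2 + 3x + 6) = 4x^4 + 4x^3 + 6x^2 + x + 6. This has degree ≥ 3, so divide by f(x) over F_7: 4x^4 + 4x^3 + 6x^2 + x + 6 = (4x + 6)·(x^3 + 3x^2 + 6x + 2) + (6x^2 + 6x + 1). Hence a·b ≡ 6x^2 + 6x + 1 (mod f). (F_7[x]/(f) is a field with 7^3 = 343 elements since f is irreducible of degree 3.)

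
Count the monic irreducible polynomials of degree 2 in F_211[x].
There are 22155 monic irreducible polynomials of degree 2 over F_211

Each element of F_{211^2} that lies in no proper subfield is a root of exactly one monic irreducible of degree 2 over F_211, and each such polynomial has 2 distinct roots in F_{211^2}. By Möbius inversion the count is N_211(2) = (1/2) Σ_{d|2} μ(2/d) · 211^d = (1/2)(μ(2)·211^1 + μ(1)·211^2) = 44310/2 = 22155.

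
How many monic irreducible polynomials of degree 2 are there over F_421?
There are 88410 monic irreducible polynomials of degree 2 over F_421

Each element of F_{421^2} that lies in no proper subfield is a root of exactly one monic irreducible of degree 2 over F_421, and each such polynomial has 2 distinct roots in F_{421^2}. By Möbius inversion the count is N_421(2) = (1/2) Σ_{d|2} μ(2/d) · 421^d = (1/2)(μ(2)·421^1 + μ(1)·421^2) = 176820/2 = 88410.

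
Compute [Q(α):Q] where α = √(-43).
[Q(α):Q] = 2

[Q(α):Q] equals the degree of the minimal polynomial of α. Here α^2 = -43 and x^2 + 43 is irreducible (d = -43 is squarefree, ≠ 1, hence not a square), so deg(m_α) = 2. Thus [Q(α):Q] = 2.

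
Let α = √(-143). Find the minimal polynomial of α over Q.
m_α(x) = x^2 + 143

α satisfies α^2 + 143 = 0, so x^2 + 143 annihilates α. Since d = -143 is squarefree and ≠ 1, it is not a perfect square in Q, so x^2 + 143 has no rational root and is therefore irreducible over Q (a degree-2 polynomial over a field is irreducible iff it has no root). Hence m_α(x) = x^2 + 143.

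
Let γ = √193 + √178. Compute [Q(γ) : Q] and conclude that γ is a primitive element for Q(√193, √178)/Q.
[Q(γ) : Q] = 4 (equivalently, Q(γ) = Q(√193, √178))

Obviously Q(γ) ⊆ Q(√193, √178), and [Q(√193, √178):Q] = 4 (since 193, 178 are distinct squarefree integers > 1 with 34354 not a perfect square). To show equality we compute the minimal polynomial of γ. From γ = √193 + √178: γ^2 = 193 + 2√(34354) + 178 = 371 + 2√(34354), so γ^2 - 371 = 2√(34354); squaring, (γ^2 - 371)^2 = 4·34354, i.e. γ^4 - 742γ^2 + 137641 - 137416 = 0, i.e. γ^4 - 742γ^2 + 225 = 0. So γ is a root of x^4 - 742x^2 + 225. This polynomial is irreducible over Q: it has no rational root (each ±√193 ± √178 is irrational), and any factorization into two quadratics over Q would force √(34354) ∈ Q (pairing opposite roots) or √193, √178 ∈ Q (other pairings), all impossible. Hence [Q(γ):Q] = 4 = [Q(√193, √178):Q], so Q(γ) = Q(√193, √178).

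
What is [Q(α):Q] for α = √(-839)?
[Q(α):Q] = 2

[Q(α):Q] equals the degree of the minimal polynomial of α. Here α^2 = -839 and x^2 + 839 is irreducible (d = -839 is squarefree, ≠ 1, hence not a square), so deg(m_α) = 2. Thus [Q(α):Q] = 2.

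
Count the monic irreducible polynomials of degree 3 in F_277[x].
There are 7084552 monic irreducible polynomials of degree 3 over F_277

Each element of F_{277^3} that lies in no proper subfield is a root of exactly one monic irreducible of degree 3 over F_277, and each such polynomial has 3 distinct roots in F_{277^3}. By Möbius inversion the count is N_277(3) = (1/3) Σ_{d|3} μ(3/d) · 277^d = (1/3)(μ(3)·277^1 + μ(1)·277^3) = 21253656/3 = 7084552.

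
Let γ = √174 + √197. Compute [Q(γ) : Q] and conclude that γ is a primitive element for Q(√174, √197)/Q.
[Q(γ) : Q] = 4 (equivalently, Q(γ) = Q(√174, √197))

Obviously Q(γ) ⊆ Q(√174, √197), and [Q(√174, √197):Q] = 4 (since 174, 197 are distinct squarefree integers > 1 with 34278 not a perfect square). To show equality we compute the minimal polynomial of γ. From γ = √174 + √197: γ^2 = 174 + 2√(34278) + 197 = 371 + 2√(34278), so γ^2 - 371 = 2√(34278); squaring, (γ^2 - 371)^2 = 4·34278, i.e. γ^4 - 742γ^2 + 137641 - 137112 = 0, i.e. γ^4 - 742γ^2 + 529 = 0. So γ is a root of x^4 - 742x^2 + 529. This polynomial is irreducible over Q: it has no rational root (each ±√174 ± √197 is irrational), and any factorization into two quadratics over Q would force √(34278) ∈ Q (pairing opposite roots) or √174, √197 ∈ Q (other pairings), all impossible. Hence [Q(γ):Q] = 4 = [Q(√174, √197):Q], so Q(γ) = Q(√174, √197).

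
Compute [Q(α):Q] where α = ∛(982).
[Q(α):Q] = 3

The minimal polynomial of α is x^3 - 982, irreducible over Q since 982 is not a perfect cube (so x^3 - 982 has no rational root). Hence [Q(α):Q] = deg(m_α) = 3.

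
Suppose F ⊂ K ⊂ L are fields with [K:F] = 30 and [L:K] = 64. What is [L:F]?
[L:F] = 1920

The tower law says that for any tower of field extensions F ⊂ K ⊂ L with finite degrees, [L:F] = [L:K] · [K:F]. Here this gives [L:F] = 64 · 30 = 1920.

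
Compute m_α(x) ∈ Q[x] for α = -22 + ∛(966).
m_α(x) = x^3 + 66x^2 + 1452x + 9682

Set β = α + 22 = ∛(966), so β^3 = 966. Then (α + 22)^3 - 966 = 0, i.e. α is a root of g(x) = (x + 22)^3 - 966 = x^3 + 66x^2 + 1452x + 9682. Since g(x) = h(x + 22) where h(x) = x^3 - 966, and h is irreducible over Q (because 966 is not a perfect cube, so h has no rational root, and a monic cubic with no rational root is irreducible), g is also irreducible (irreducibility is preserved under the substitution x → x + 22). Hence m_α(x) = x^3 + 66x^2 + 1452x + 9682.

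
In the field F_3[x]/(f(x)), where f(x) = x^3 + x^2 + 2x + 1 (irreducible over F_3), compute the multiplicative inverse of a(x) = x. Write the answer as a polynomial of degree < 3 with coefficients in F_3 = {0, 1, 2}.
a(x)^(-1) ≡ 2x^2 + 2x + 1 (mod f(x))

Since f is irreducible over F_3, F_3[x]/(f) is a field and a(x) ≠ 0 has an inverse. Apply the extended Euclidean algorithm to f(x) and a(x) in F_3[x]: f(x) = (x^2 + x + 2)·a(x) + (1). The last nonzero remainder is the constant 1 = gcd(f, a) in F_3. Back-substituting through the division chain expresses 1 = s(x)·a(x) + t(x)·f(x) with s(x) ≡ 2x^2 + 2x + 1 (mod f), so a(x)^(-1) ≡ s(x) = 2x^2 + 2x + 1 (mod f). Check: (x)·(2x^2 + 2x + 1) = 2x^3 + 2x^2 + x ≡ 1 (mod x^3 + x^2 + 2x + 1).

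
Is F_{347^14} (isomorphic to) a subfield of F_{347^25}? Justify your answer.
No: F_{347^14} is not a subfield of F_{347^25}

F_{p^m} embeds in F_{p^n} iff m | n. Here 14 ∤ 25 (since 25 = 1·14 + 11 with remainder 11 ≠ 0), so F_{347^14} is not a subfield of F_{347^25}. Equivalently: if it were, the tower law would give 14 = [F_{347^14}:F_347] dividing [F_{347^25}:F_347] = 25, contradiction.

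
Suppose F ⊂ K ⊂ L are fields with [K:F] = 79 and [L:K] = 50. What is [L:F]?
[L:F] = 3950

The tower law says that for any tower of field extensions F ⊂ K ⊂ L with finite degrees, [L:F] = [L:K] · [K:F]. Here this gives [L:F] = 50 · 79 = 3950.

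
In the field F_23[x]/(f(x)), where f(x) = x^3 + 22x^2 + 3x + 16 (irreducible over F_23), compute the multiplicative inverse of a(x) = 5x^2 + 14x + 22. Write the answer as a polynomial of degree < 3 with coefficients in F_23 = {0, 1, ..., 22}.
a(x)^(-1) ≡ 18x^2 + x + 13 (mod f(x))

Since f is irreducible over F_23, F_23[x]/(f) is a field and a(x) ≠ 0 has an inverse. Apply the extended Euclidean algorithm to f(x) and a(x) in F_23[x]: f(x) = (14x + 2)·a(x) + (12x + 18);  a(x) = (10x + 13)·(12x + 18) + (18). The last nonzero remainder is the constant 18 = gcd(f, a) in F_23. Back-substituting through the division chain expresses 18 = s(x)·a(x) + t(x)·f(x) with s(x) ≡ 2x^2 + 18x + 4 (mod f), so (2x^2 + 18x + 4)·a(x) ≡ 18 (mod f). Multiplying by 18^(-1) ≡ 9 in F_23 gives a(x)^(-1) ≡ 9·(2x^2 + 18x + 4) ≡ 18x^2 + x + 13 (mod f). Check: (5x^2 + 14x + 22)·(18x^2 + x + 13) = 21x^4 + 4x^3 + 15x^2 + 20x + 10 ≡ 1 (mod x^3 + 22x^2 + 3x + 16).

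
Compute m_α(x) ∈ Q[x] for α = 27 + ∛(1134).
m_α(x) = x^3 - 81x^2 + 2187x - 20817

Set β = α - 27 = ∛(1134), so β^3 = 1134. Then (α - 27)^3 - 1134 = 0, i.e. α is a root of g(x) = (x - 27)^3 - 1134 = x^3 - 81x^2 + 2187x - 20817. Since g(x) = h(x - 27) where h(x) = x^3 - 1134, and h is irreducible over Q (because 1134 is not a perfect cube, so h has no rational root, and a monic cubic with no rational root is irreducible), g is also irreducible (irreducibility is preserved under the substitution x → x - 27). Hence m_α(x) = x^3 - 81x^2 + 2187x - 20817.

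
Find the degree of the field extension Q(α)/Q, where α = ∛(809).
[Q(α):Q] = 3

The minimal polynomial of α is x^3 - 809, irreducible over Q since 809 is not a perfect cube (so x^3 - 809 has no rational root). Hence [Q(α):Q] = deg(m_α) = 3.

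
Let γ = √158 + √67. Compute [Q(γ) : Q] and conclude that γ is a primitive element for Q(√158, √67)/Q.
[Q(γ) : Q] = 4 (equivalently, Q(γ) = Q(√158, √67))

Obviously Q(γ) ⊆ Q(√158, √67), and [Q(√158, √67):Q] = 4 (since 158, 67 are distinct squarefree integers > 1 with 10586 not a perfect square). To show equality we compute the minimal polynomial of γ. From γ = √158 + √67: γ^2 = 158 + 2√(10586) + 67 = 225 + 2√(10586), so γ^2 - 225 = 2√(10586); squaring, (γ^2 - 225)^2 = 4·10586, i.e. γ^4 - 450γ^2 + 50625 - 42344 = 0, i.e. γ^4 - 450γ^2 + 8281 = 0. So γ is a root of x^4 - 450x^2 + 8281. This polynomial is irreducible over Q: it has no rational root (each ±√158 ± √67 is irrational), and any factorization into two quadratics over Q would force √(10586) ∈ Q (pairing opposite roots) or √158, √67 ∈ Q (other pairings), all impossible. Hence [Q(γ):Q] = 4 = [Q(√158, √67):Q], so Q(γ) = Q(√158, √67).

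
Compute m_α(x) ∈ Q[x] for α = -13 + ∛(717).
m_α(x) = x^3 + 39x^2 + 507x + 1480

Set β = α + 13 = ∛(717), so β^3 = 717. Then (α + 13)^3 - 717 = 0, i.e. α is a root of g(x) = (x + 13)^3 - 717 = x^3 + 39x^2 + 507x + 1480. Since g(x) = h(x + 13) where h(x) = x^3 - 717, and h is irreducible over Q (because 717 is not a perfect cube, so h has no rational root, and a monic cubic with no rational root is irreducible), g is also irreducible (irreducibility is preserved under the substitution x → x + 13). Hence m_α(x) = x^3 + 39x^2 + 507x + 1480.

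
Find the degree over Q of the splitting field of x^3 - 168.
[K : Q] = 6

The roots of x^3 - 168 are ∛168, ω∛168, ω^2∛168 where ω = e^(2πi/3) is a primitive cube root of unity, so K = Q(∛168, ω). Now [Q(∛168):Q] = 3 (since 168 is not a perfect cube, x^3 - 168 is irreducible) and [Q(ω):Q] = 2. Both 2 and 3 divide [K:Q], and [K:Q] ≤ 3·2 = 6, so [K:Q] = 6. (Equivalently: Q(∛168) ⊂ R but ω ∉ R, so [K : Q(∛168)] = 2.)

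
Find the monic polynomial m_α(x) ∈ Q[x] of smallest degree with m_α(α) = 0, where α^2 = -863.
m_α(x) = x^2 + 863

α satisfies α^2 + 863 = 0, so x^2 + 863 annihilates α. Since d = -863 is squarefree and ≠ 1, it is not a perfect square in Q, so x^2 + 863 has no rational root and is therefore irreducible over Q (a degree-2 polynomial over a field is irreducible iff it has no root). Hence m_α(x) = x^2 + 863.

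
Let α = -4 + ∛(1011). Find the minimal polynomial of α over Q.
m_α(x) = x^3 + 12x^2 + 48x - 947

Set β = α + 4 = ∛(1011), so β^3 = 1011. Then (α + 4)^3 - 1011 = 0, i.e. α is a root of g(x) = (x + 4)^3 - 1011 = x^3 + 12x^2 + 48x - 947. Since g(x) = h(x + 4) where h(x) = x^3 - 1011, and h is irreducible over Q (because 1011 is not a perfect cube, so h has no rational root, and a monic cubic with no rational root is irreducible), g is also irreducible (irreducibility is preserved under the substitution x → x + 4). Hence m_α(x) = x^3 + 12x^2 + 48x - 947.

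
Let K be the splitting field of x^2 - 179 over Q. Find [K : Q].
[K : Q] = 2

f(x) = x^2 - 179 factors as (x - √179)(x + √179). The splitting field is K = Q(√179). Since 179 is squarefree and > 1, it is not a perfect square, so x^2 - 179 is irreducible over Q and [Q(√179) : Q] = 2. Hence [K : Q] = 2.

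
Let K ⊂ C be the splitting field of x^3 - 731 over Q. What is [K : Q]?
[K : Q] = 6

The roots of x^3 - 731 are ∛731, ω∛731, ω^2∛731 where ω = e^(2πi/3) is a primitive cube root of unity, so K = Q(∛731, ω). Now [Q(∛731):Q] = 3 (since 731 is not a perfect cube, x^3 - 731 is irreducible) and [Q(ω):Q] = 2. Both 2 and 3 divide [K:Q], and [K:Q] ≤ 3·2 = 6, so [K:Q] = 6. (Equivalently: Q(∛731) ⊂ R but ω ∉ R, so [K : Q(∛731)] = 2.)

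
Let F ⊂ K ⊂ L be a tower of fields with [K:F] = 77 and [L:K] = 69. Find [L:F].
[L:F] = 5313

The tower law says that for any tower of field extensions F ⊂ K ⊂ L with finite degrees, [L:F] = [L:K] · [K:F]. Here this gives [L:F] = 69 · 77 = 5313.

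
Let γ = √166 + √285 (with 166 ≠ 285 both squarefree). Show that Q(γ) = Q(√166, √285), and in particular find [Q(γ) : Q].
[Q(γ) : Q] = 4 (equivalently, Q(γ) = Q(√166, √285))

Obviously Q(γ) ⊆ Q(√166, √285), and [Q(√166, √285):Q] = 4 (since 166, 285 are distinct squarefree integers > 1 with 47310 not a perfect square). To show equality we compute the minimal polynomial of γ. From γ = √166 + √285: γ^2 = 166 + 2√(47310) + 285 = 451 + 2√(47310), so γ^2 - 451 = 2√(47310); squaring, (γ^2 - 451)^2 = 4·47310, i.e. γ^4 - 902γ^2 + 203401 - 189240 = 0, i.e. γ^4 - 902γ^2 + 14161 = 0. So γ is a root of x^4 - 902x^2 + 14161. This polynomial is irreducible over Q: it has no rational root (each ±√166 ± √285 is irrational), and any factorization into two quadratics over Q would force √(47310) ∈ Q (pairing opposite roots) or √166, √285 ∈ Q (other pairings), all impossible. Hence [Q(γ):Q] = 4 = [Q(√166, √285):Q], so Q(γ) = Q(√166, √285).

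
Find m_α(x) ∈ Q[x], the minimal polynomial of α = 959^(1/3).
m_α(x) = x^3 - 959

α satisfies α^3 = 959, so x^3 - 959 annihilates α. By the rational root test, a rational root p/q (in lowest terms) of x^3 - 959 would satisfy p^3 = 959 q^3, forcing q = 1 and p^3 = 959; but 959 is not a perfect cube, contradiction. A monic cubic over Q with no rational root is irreducible (any nontrivial factorization would include a linear factor). Hence x^3 - 959 is the minimal polynomial of α, and in particular [Q(α):Q] = 3.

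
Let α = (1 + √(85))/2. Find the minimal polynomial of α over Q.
m_α(x) = x^2 - x - 21

From 2α - 1 = √(85), squaring gives (2α - 1)^2 = 85, i.e. 4α^2 - 4α + 1 = 85, so α^2 - α + (1 - 85)/4 = 0. Since 85 ≡ 1 (mod 4), (1 - 85)/4 = -21 ∈ Z. The polynomial x^2 - x - 21 has discriminant 1 - 4·(-21) = 85, which is not a perfect square in Q (d = 85 is squarefree and ≠ 1), so x^2 - x - 21 is irreducible over Q. It is the minimal polynomial of α.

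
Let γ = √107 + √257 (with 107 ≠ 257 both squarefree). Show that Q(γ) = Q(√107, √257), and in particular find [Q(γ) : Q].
[Q(γ) : Q] = 4 (equivalently, Q(γ) = Q(√107, √257))

Obviously Q(γ) ⊆ Q(√107, √257), and [Q(√107, √257):Q] = 4 (since 107, 257 are distinct squarefree integers > 1 with 27499 not a perfect square). To show equality we compute the minimal polynomial of γ. From γ = √107 + √257: γ^2 = 107 + 2√(27499) + 257 = 364 + 2√(27499), so γ^2 - 364 = 2√(27499); squaring, (γ^2 - 364)^2 = 4·27499, i.e. γ^4 - 728γ^2 + 132496 - 109996 = 0, i.e. γ^4 - 728γ^2 + 22500 = 0. So γ is a root of x^4 - 728x^2 + 22500. This polynomial is irreducible over Q: it has no rational root (each ±√107 ± √257 is irrational), and any factorization into two quadratics over Q would force √(27499) ∈ Q (pairing opposite roots) or √107, √257 ∈ Q (other pairings), all impossible. Hence [Q(γ):Q] = 4 = [Q(√107, √257):Q], so Q(γ) = Q(√107, √257).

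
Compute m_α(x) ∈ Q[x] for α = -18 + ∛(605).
m_α(x) = x^3 + 54x^2 + 972x + 5227

Set β = α + 18 = ∛(605), so β^3 = 605. Then (α + 18)^3 - 605 = 0, i.e. α is a root of g(x) = (x + 18)^3 - 605 = x^3 + 54x^2 + 972x + 5227. Since g(x) = h(x + 18) where h(x) = x^3 - 605, and h is irreducible over Q (because 605 is not a perfect cube, so h has no rational root, and a monic cubic with no rational root is irreducible), g is also irreducible (irreducibility is preserved under the substitution x → x + 18). Hence m_α(x) = x^3 + 54x^2 + 972x + 5227.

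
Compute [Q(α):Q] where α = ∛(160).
[Q(α):Q] = 3

The minimal polynomial of α is x^3 - 160, irreducible over Q since 160 is not a perfect cube (so x^3 - 160 has no rational root). Hence [Q(α):Q] = deg(m_α) = 3.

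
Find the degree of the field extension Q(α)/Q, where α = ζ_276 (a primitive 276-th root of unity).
[Q(α):Q] = 88

The minimal polynomial of ζ_276 over Q is the 276-th cyclotomic polynomial Φ_276(x), which is irreducible over Q and has degree φ(276) = 88. Hence [Q(α):Q] = φ(276) = 88.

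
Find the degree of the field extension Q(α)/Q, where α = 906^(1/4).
[Q(α):Q] = 4

α is a root of x^4 - 906. By Eisenstein's criterion at the prime p = 2 (which divides the constant term 906 but p^2 = 4 does not, since 906 is squarefree), x^4 - 906 is irreducible over Q. Hence [Q(α):Q] = 4.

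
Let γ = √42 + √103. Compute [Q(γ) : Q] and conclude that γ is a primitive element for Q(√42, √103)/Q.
[Q(γ) : Q] = 4 (equivalently, Q(γ) = Q(√42, √103))

Obviously Q(γ) ⊆ Q(√42, √103), and [Q(√42, √103):Q] = 4 (since 42, 103 are distinct squarefree integers > 1 with 4326 not a perfect square). To show equality we compute the minimal polynomial of γ. From γ = √42 + √103: γ^2 = 42 + 2√(4326) + 103 = 145 + 2√(4326), so γ^2 - 145 = 2√(4326); squaring, (γ^2 - 145)^2 = 4·4326, i.e. γ^4 - 290γ^2 + 21025 - 17304 = 0, i.e. γ^4 - 290γ^2 + 3721 = 0. So γ is a root of x^4 - 290x^2 + 3721. This polynomial is irreducible over Q: it has no rational root (each ±√42 ± √103 is irrational), and any factorization into two quadratics over Q would force √(4326) ∈ Q (pairing opposite roots) or √42, √103 ∈ Q (other pairings), all impossible. Hence [Q(γ):Q] = 4 = [Q(√42, √103):Q], so Q(γ) = Q(√42, √103).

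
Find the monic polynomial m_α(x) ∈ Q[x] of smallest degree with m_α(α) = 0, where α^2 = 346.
m_α(x) = x^2 - 346

α satisfies α^2 - 346 = 0, so x^2 - 346 annihilates α. Since d = 346 is squarefree and ≠ 1, it is not a perfect square in Q, so x^2 - 346 has no rational root and is therefore irreducible over Q (a degree-2 polynomial over a field is irreducible iff it has no root). Hence m_α(x) = x^2 - 346.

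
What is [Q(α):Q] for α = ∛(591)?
[Q(α):Q] = 3

The minimal polynomial of α is x^3 - 591, irreducible over Q since 591 is not a perfect cube (so x^3 - 591 has no rational root). Hence [Q(α):Q] = deg(m_α) = 3.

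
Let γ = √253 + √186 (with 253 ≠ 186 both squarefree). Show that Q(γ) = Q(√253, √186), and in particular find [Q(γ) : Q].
[Q(γ) : Q] = 4 (equivalently, Q(γ) = Q(√253, √186))

Obviously Q(γ) ⊆ Q(√253, √186), and [Q(√253, √186):Q] = 4 (since 253, 186 are distinct squarefree integers > 1 with 47058 not a perfect square). To show equality we compute the minimal polynomial of γ. From γ = √253 + √186: γ^2 = 253 + 2√(47058) + 186 = 439 + 2√(47058), so γ^2 - 439 = 2√(47058); squaring, (γ^2 - 439)^2 = 4·47058, i.e. γ^4 - 878γ^2 + 192721 - 188232 = 0, i.e. γ^4 - 878γ^2 + 4489 = 0. So γ is a root of x^4 - 878x^2 + 4489. This polynomial is irreducible over Q: it has no rational root (each ±√253 ± √186 is irrational), and any factorization into two quadratics over Q would force √(47058) ∈ Q (pairing opposite roots) or √253, √186 ∈ Q (other pairings), all impossible. Hence [Q(γ):Q] = 4 = [Q(√253, √186):Q], so Q(γ) = Q(√253, √186).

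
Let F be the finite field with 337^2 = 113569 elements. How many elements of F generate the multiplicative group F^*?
There are φ(113568) = 29952 primitive elements

F_q^* is cyclic of order q - 1 = 113568. A cyclic group of order m has exactly φ(m) generators. Here m = 113568 = 2^5 · 3 · 7 · 13^2, so the number of primitive elements is φ(113568) = 29952.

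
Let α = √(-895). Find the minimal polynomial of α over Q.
m_α(x) = x^2 + 895

α satisfies α^2 + 895 = 0, so x^2 + 895 annihilates α. Since d = -895 is squarefree and ≠ 1, it is not a perfect square in Q, so x^2 + 895 has no rational root and is therefore irreducible over Q (a degree-2 polynomial over a field is irreducible iff it has no root). Hence m_α(x) = x^2 + 895.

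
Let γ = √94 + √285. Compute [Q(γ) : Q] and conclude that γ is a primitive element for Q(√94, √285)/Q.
[Q(γ) : Q] = 4 (equivalently, Q(γ) = Q(√94, √285))

Obviously Q(γ) ⊆ Q(√94, √285), and [Q(√94, √285):Q] = 4 (since 94, 285 are distinct squarefree integers > 1 with 26790 not a perfect square). To show equality we compute the minimal polynomial of γ. From γ = √94 + √285: γ^2 = 94 + 2√(26790) + 285 = 379 + 2√(26790), so γ^2 - 379 = 2√(26790); squaring, (γ^2 - 379)^2 = 4·26790, i.e. γ^4 - 758γ^2 + 143641 - 107160 = 0, i.e. γ^4 - 758γ^2 + 36481 = 0. So γ is a root of x^4 - 758x^2 + 36481. This polynomial is irreducible over Q: it has no rational root (each ±√94 ± √285 is irrational), and any factorization into two quadratics over Q would force √(26790) ∈ Q (pairing opposite roots) or √94, √285 ∈ Q (other pairings), all impossible. Hence [Q(γ):Q] = 4 = [Q(√94, √285):Q], so Q(γ) = Q(√94, √285).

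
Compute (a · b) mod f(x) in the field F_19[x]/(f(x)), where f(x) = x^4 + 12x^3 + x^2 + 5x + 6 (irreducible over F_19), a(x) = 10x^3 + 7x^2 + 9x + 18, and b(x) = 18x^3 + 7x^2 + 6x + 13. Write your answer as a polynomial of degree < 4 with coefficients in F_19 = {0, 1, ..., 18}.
a · b ≡ 17x^3 + x^2 + 1 (mod f(x))

Multiply in F_19[x]: a(x)·b(x) = (10x^3 + 7x^2 + 9x + 18)·(18x^3 + 7x^2 + 6x + 13) = 9x^6 + 6x^5 + 5x^4 + 8x^3 + 5x^2 + 16x + 6. This has degree ≥ 4, so divide by f(x) over F_19: 9x^6 + 6x^5 + 5x^4 + 8x^3 + 5x^2 + 16x + 6 = (9x^2 + 12x + 4)·(x^4 + 12x^3 + x^2 + 5x + 6) + (17x^3 + x^2 + 1). Hence a·b ≡ 17x^3 + x^2 + 1 (mod f). (F_19[x]/(f) is a field with 19^4 = 130321 elements since f is irreducible of degree 4.)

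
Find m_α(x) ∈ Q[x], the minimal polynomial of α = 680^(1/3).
m_α(x) = x^3 - 680

α satisfies α^3 = 680, so x^3 - 680 annihilates α. By the rational root test, a rational root p/q (in lowest terms) of x^3 - 680 would satisfy p^3 = 680 q^3, forcing q = 1 and p^3 = 680; but 680 is not a perfect cube, contradiction. A monic cubic over Q with no rational root is irreducible (any nontrivial factorization would include a linear factor). Hence x^3 - 680 is the minimal polynomial of α, and in particular [Q(α):Q] = 3.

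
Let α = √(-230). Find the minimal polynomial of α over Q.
m_α(x) = x^2 + 230

α satisfies α^2 + 230 = 0, so x^2 + 230 annihilates α. Since d = -230 is squarefree and ≠ 1, it is not a perfect square in Q, so x^2 + 230 has no rational root and is therefore irreducible over Q (a degree-2 polynomial over a field is irreducible iff it has no root). Hence m_α(x) = x^2 + 230.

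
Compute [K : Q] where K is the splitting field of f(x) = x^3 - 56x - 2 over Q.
[K : Q] = 6

By the rational root test, any rational root of the monic integer polynomial f(x) = x^3 - 56x - 2 must be an integer dividing the constant term -2, i.e. one of ±{1, 2}. Evaluating: f(1) = -57, f(-1) = 53, f(2) = -106, f(-2) = 102; none is 0, so f has no rational root and is therefore irreducible over Q (a cubic with no linear factor over a field is irreducible). For an irreducible cubic, the Galois group is A_3 or S_3 according as the discriminant disc(f) = -4a^3 - 27b^2 = -4·(-56)^3 - 27·(-2)^2 = 702356 is or is not a square in Q. Here disc(f) = 702356 is not a perfect square in Q, so the Galois group of f over Q is not contained in A_3 and must be all of S_3. The splitting field has degree |S_3| = 6 over Q, so [K : Q] = 6.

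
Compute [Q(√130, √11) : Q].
[Q(√130, √11) : Q] = 4

[Q(√130):Q] = 2 (min poly x^2 - 130, irreducible since 130 is squarefree > 1). For the top step, suppose √11 ∈ Q(√130), say √11 = c + d√130 with c, d ∈ Q. Squaring: 11 = c^2 + 130d^2 + 2cd√130. Since √130 ∉ Q this forces 2cd = 0. If d = 0 then √11 = c ∈ Q, contradicting 11 squarefree > 1. If c = 0 then 11 = 130d^2, so 130·11 = (130d)^2 is a perfect square in Q — but 130·11 = 1430 is not a perfect square (since 130 and 11 are distinct squarefree integers). Contradiction. Hence √11 ∉ Q(√130), so x^2 - 11 stays irreducible over Q(√130) and [Q(√130, √11) : Q(√130)] = 2. By the tower law, [Q(√130, √11) : Q] = 2 · 2 = 4.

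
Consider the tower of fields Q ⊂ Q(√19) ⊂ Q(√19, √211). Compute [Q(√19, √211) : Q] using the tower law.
[Q(√19, √211) : Q] = 4

[Q(√19):Q] = 2 (min poly x^2 - 19, irreducible since 19 is squarefree > 1). For the top step, suppose √211 ∈ Q(√19), say √211 = c + d√19 with c, d ∈ Q. Squaring: 211 = c^2 + 19d^2 + 2cd√19. Since √19 ∉ Q this forces 2cd = 0. If d = 0 then √211 = c ∈ Q, contradicting 211 squarefree > 1. If c = 0 then 211 = 19d^2, so 19·211 = (19d)^2 is a perfect square in Q — but 19·211 = 4009 is not a perfect square (since 19 and 211 are distinct squarefree integers). Contradiction. Hence √211 ∉ Q(√19), so x^2 - 211 stays irreducible over Q(√19) and [Q(√19, √211) : Q(√19)] = 2. By the tower law, [Q(√19, √211) : Q] = 2 · 2 = 4.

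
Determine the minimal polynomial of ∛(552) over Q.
m_α(x) = x^3 - 552

α satisfies α^3 = 552, so x^3 - 552 annihilates α. By the rational root test, a rational root p/q (in lowest terms) of x^3 - 552 would satisfy p^3 = 552 q^3, forcing q = 1 and p^3 = 552; but 552 is not a perfect cube, contradiction. A monic cubic over Q with no rational root is irreducible (any nontrivial factorization would include a linear factor). Hence x^3 - 552 is the minimal polynomial of α, and in particular [Q(α):Q] = 3.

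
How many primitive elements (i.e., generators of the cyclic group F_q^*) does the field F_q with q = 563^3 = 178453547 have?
There are φ(178453546) = 86032800 primitive elements

F_q^* is cyclic of order q - 1 = 178453546. A cyclic group of order m has exactly φ(m) generators. Here m = 178453546 = 2 · 31 · 281 · 10243, so the number of primitive elements is φ(178453546) = 86032800.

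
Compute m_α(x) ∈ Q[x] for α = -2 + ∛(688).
m_α(x) = x^3 + 6x^2 + 12x - 680

Set β = α + 2 = ∛(688), so β^3 = 688. Then (α + 2)^3 - 688 = 0, i.e. α is a root of g(x) = (x + 2)^3 - 688 = x^3 + 6x^2 + 12x - 680. Since g(x) = h(x + 2) where h(x) = x^3 - 688, and h is irreducible over Q (because 688 is not a perfect cube, so h has no rational root, and a monic cubic with no rational root is irreducible), g is also irreducible (irreducibility is preserved under the substitution x → x + 2). Hence m_α(x) = x^3 + 6x^2 + 12x - 680.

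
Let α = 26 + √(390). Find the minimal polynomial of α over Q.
m_α(x) = x^2 - 52x + 286

From α - 26 = √(390), squaring gives (α - 26)^2 = 390, i.e. α^2 - 52α + 676 = 390, so α^2 - 52α + 286 = 0. The discriminant of x^2 - 52x + 286 is (-52)^2 - 4·(286) = 2704 - 1144 = 1560, and 4·(390) is not a perfect square in Q since 390 is squarefree and ≠ 1. Hence x^2 - 52x + 286 is irreducible over Q and is the minimal polynomial of α.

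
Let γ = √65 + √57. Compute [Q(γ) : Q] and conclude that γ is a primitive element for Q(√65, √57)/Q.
[Q(γ) : Q] = 4 (equivalently, Q(γ) = Q(√65, √57))

Obviously Q(γ) ⊆ Q(√65, √57), and [Q(√65, √57):Q] = 4 (since 65, 57 are distinct squarefree integers > 1 with 3705 not a perfect square). To show equality we compute the minimal polynomial of γ. From γ = √65 + √57: γ^2 = 65 + 2√(3705) + 57 = 122 + 2√(3705), so γ^2 - 122 = 2√(3705); squaring, (γ^2 - 122)^2 = 4·3705, i.e. γ^4 - 244γ^2 + 14884 - 14820 = 0, i.e. γ^4 - 244γ^2 + 64 = 0. So γ is a root of x^4 - 244x^2 + 64. This polynomial is irreducible over Q: it has no rational root (each ±√65 ± √57 is irrational), and any factorization into two quadratics over Q would force √(3705) ∈ Q (pairing opposite roots) or √65, √57 ∈ Q (other pairings), all impossible. Hence [Q(γ):Q] = 4 = [Q(√65, √57):Q], so Q(γ) = Q(√65, √57).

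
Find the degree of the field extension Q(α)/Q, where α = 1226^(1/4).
[Q(α):Q] = 4

α is a root of x^4 - 1226. By Eisenstein's criterion at the prime p = 2 (which divides the constant term 1226 but p^2 = 4 does not, since 1226 is squarefree), x^4 - 1226 is irreducible over Q. Hence [Q(α):Q] = 4.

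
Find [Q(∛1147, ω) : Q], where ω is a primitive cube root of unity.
[Q(∛1147, ω) : Q] = 6

[Q(∛1147):Q] = 3 (min poly x^3 - 1147, irreducible since 1147 is not a perfect cube). [Q(ω):Q] = 2 (min poly x^2 + x + 1). Since Q(∛1147) ⊂ R and ω ∉ R, we have ω ∉ Q(∛1147), so x^2 + x + 1 remains irreducible over Q(∛1147) and [Q(∛1147, ω) : Q(∛1147)] = 2. By the tower law, [Q(∛1147, ω) : Q] = 3 · 2 = 6. (In fact Q(∛1147, ω) is the splitting field of x^3 - 1147 over Q.)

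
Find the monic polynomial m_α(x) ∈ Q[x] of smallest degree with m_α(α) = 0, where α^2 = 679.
m_α(x) = x^2 - 679

α satisfies α^2 - 679 = 0, so x^2 - 679 annihilates α. Since d = 679 is squarefree and ≠ 1, it is not a perfect square in Q, so x^2 - 679 has no rational root and is therefore irreducible over Q (a degree-2 polynomial over a field is irreducible iff it has no root). Hence m_α(x) = x^2 - 679.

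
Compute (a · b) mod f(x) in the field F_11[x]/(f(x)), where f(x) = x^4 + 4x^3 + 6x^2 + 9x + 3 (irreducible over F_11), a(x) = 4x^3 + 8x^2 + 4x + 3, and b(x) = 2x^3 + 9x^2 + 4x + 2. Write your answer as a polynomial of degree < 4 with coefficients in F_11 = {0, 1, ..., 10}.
a · b ≡ 7x^3 + 3x^2 + 6x + 3 (mod f(x))

Multiply in F_11[x]: a(x)·b(x) = (4x^3 + 8x^2 + 4x + 3)·(2x^3 + 9x^2 + 4x + 2) = 8x^6 + 8x^5 + 8x^4 + 5x^3 + 4x^2 + 9x + 6. This has degree ≥ 4, so divide by f(x) over F_11: 8x^6 + 8x^5 + 8x^4 + 5x^3 + 4x^2 + 9x + 6 = (8x^2 + 9x + 1)·(x^4 + 4x^3 + 6x^2 + 9x + 3) + (7x^3 + 3x^2 + 6x + 3). Hence a·b ≡ 7x^3 + 3x^2 + 6x + 3 (mod f). (F_11[x]/(f) is a field with 11^4 = 14641 elements since f is irreducible of degree 4.)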